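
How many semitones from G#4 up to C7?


Solution.
Absolute semitone position = octave×12 + chromatic position
G#4: 4×12 + 8 = 56
C7: 7×12 + 0 = 84
Difference = 84 - 56 = 28
= 28 semitones


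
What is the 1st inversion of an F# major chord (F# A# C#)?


Solution.
Root position: F# A# C#
1st inversion: move root up an octave
Bass note: A#
Notes (bottom to top) = A# C# F#


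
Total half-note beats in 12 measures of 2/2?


Solution.
Time signature 2/2: the bottom number 2 means the half note gets one count
The top number 2 means 2 half-note beats per measure
Total = 2 × 12 measures
= 24 half-note beats


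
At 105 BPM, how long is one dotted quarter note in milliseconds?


Working:
One quarter-note beat = 60000 / BPM = 60000 / 105 ms
Dotted quarter note = 3/2 × quarter note
Duration = 3/2 × 60000 / 105 = 90000 / 105
= 857.1 ms


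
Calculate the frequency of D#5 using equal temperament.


Let's work it out.
f = 440 × 2^(n/12) where n = semitones from A4
D#5: 6 semitones from A4
f = 440 × 2^(6/12)
f = 622.25 Hz


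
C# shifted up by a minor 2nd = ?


minor 2nd: 2 letter names, 1 semitones
Letter: C + 1 → D
Pitch: C# + 1 semitones, spelled as a D → D
= D


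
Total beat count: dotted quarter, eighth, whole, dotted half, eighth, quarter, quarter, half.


Let's work it out.
Beat values:
  dotted quarter = 1.5 beats
  eighth = 0.5 beats
  whole = 4 beats
  dotted half = 3 beats
  eighth = 0.5 beats
  quarter = 1 beat
  quarter = 1 beat
  half = 2 beats
Sum = 1.5 + 0.5 + 4 + 3 + 0.5 + 1 + 1 + 2
= 13.5 beats


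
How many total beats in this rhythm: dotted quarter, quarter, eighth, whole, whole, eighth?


Let's work it out.
Beat values:
  dotted quarter = 1.5 beats
  quarter = 1 beat
  eighth = 0.5 beats
  whole = 4 beats
  whole = 4 beats
  eighth = 0.5 beats
Sum = 1.5 + 1 + 0.5 + 4 + 4 + 0.5
= 11.5 beats


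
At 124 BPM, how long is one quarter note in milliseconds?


Reasoning:
One quarter-note beat = 60000 / BPM = 60000 / 124 ms
Duration = 60000 / 124
= 483.9 ms


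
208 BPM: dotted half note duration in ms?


Reasoning:
One quarter-note beat = 60000 / BPM = 60000 / 208 ms
Dotted half note = 3 × quarter note
Duration = 3 × 60000 / 208 = 180000 / 208
= 865.4 ms


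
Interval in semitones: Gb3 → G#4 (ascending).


Absolute semitone position = octave×12 + chromatic position
Gb3: 3×12 + 6 = 42
G#4: 4×12 + 8 = 56
Difference = 56 - 42 = 14
= 14 semitones


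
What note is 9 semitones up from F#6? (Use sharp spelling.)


Working:
F#6: chromatic position 6 in octave 6 → absolute = 6×12 + 6 = 78
Transpose up 9: 78 + 9 = 87
87 = 7×12 + 3 → D# in octave 7
Result = D#7


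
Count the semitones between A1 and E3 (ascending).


Absolute semitone position = octave×12 + chromatic position
A1: 1×12 + 9 = 21
E3: 3×12 + 4 = 40
Difference = 40 - 21 = 19
= 19 semitones


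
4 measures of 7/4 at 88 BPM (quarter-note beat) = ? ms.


Quarter-note beat duration = 60000 / 88 ms
Beats per measure (7/4) = 7
One measure = 7 × 60000 / 88 = 420000 / 88 ms
4 measures = 4 × 420000 / 88 = 1680000 / 88
= 19090.9 ms


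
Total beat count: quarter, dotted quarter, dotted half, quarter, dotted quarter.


Beat values:
  quarter = 1 beat
  dotted quarter = 1.5 beats
  dotted half = 3 beats
  quarter = 1 beat
  dotted quarter = 1.5 beats
Sum = 1 + 1.5 + 3 + 1 + 1.5
= 8 beats


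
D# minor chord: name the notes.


Minor triad = root + minor 3rd (3 semitones) + perfect 5th (7 semitones)
A triad on D# stacks thirds, so the chord tones use letter names D-F-A
Root: D#
Minor 3rd above D#: F#
Perfect 5th above D#: A#
Chord = D# F# A#


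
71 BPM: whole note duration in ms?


Let's work it out.
One quarter-note beat = 60000 / BPM = 60000 / 71 ms
Whole note = 4 × quarter note
Duration = 4 × 60000 / 71 = 240000 / 71
= 3380.3 ms


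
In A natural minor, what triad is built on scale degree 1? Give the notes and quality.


A natural minor scale: A B C D E F G
Diatonic triad on degree 1 stacks scale notes 1, 3, 5: A C E
A→C = 3 semitones; A→E = 7 semitones → minor triad
= A C E (minor)


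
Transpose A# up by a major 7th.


Let's work it out.
major 7th: 7 letter names, 11 semitones
Letter: A + 6 → G
Pitch: A# + 11 semitones, spelled as a G → G##
= G##


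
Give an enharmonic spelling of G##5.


Let's work it out.
Enharmonic notes sound the same pitch but are spelled with different letter names
G## and A name the same pitch class
= A5


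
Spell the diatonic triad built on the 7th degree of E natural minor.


Reasoning:
E natural minor scale: E F# G A B C D
Diatonic triad on degree 7 stacks scale notes 7, 2, 4: D F# A
D→F# = 4 semitones; D→A = 7 semitones → major triad
= D F# A (major)


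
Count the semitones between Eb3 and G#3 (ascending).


Absolute semitone position = octave×12 + chromatic position
Eb3: 3×12 + 3 = 39
G#3: 3×12 + 8 = 44
Difference = 44 - 39 = 5
= 5 semitones


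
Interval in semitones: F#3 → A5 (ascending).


Step by step:
Absolute semitone position = octave×12 + chromatic position
F#3: 3×12 + 6 = 42
A5: 5×12 + 9 = 69
Difference = 69 - 42 = 27
= 27 semitones


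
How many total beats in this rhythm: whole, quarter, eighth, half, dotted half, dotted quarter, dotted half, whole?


Solution.
Beat values:
  whole = 4 beats
  quarter = 1 beat
  eighth = 0.5 beats
  half = 2 beats
  dotted half = 3 beats
  dotted quarter = 1.5 beats
  dotted half = 3 beats
  whole = 4 beats
Sum = 4 + 1 + 0.5 + 2 + 3 + 1.5 + 3 + 4
= 19 beats


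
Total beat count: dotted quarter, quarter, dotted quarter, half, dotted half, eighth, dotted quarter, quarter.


Let's work it out.
Beat values:
  dotted quarter = 1.5 beats
  quarter = 1 beat
  dotted quarter = 1.5 beats
  half = 2 beats
  dotted half = 3 beats
  eighth = 0.5 beats
  dotted quarter = 1.5 beats
  quarter = 1 beat
Sum = 1.5 + 1 + 1.5 + 2 + 3 + 0.5 + 1.5 + 1
= 12 beats


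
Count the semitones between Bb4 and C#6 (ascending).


Solution.
Absolute semitone position = octave×12 + chromatic position
Bb4: 4×12 + 10 = 58
C#6: 6×12 + 1 = 73
Difference = 73 - 58 = 15
= 15 semitones


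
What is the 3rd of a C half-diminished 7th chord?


Solution.
Half-diminished 7th chord = root + minor 3rd + diminished 5th + minor 7th
Seventh chords stack in thirds, so the letter names are C-E-G-B
Root: C
Minor 3rd above C: Eb
Diminished 5th above C: Gb
Minor 7th above C: Bb
The 3rd = Eb


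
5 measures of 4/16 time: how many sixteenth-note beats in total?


Solution.
Time signature 4/16: the bottom number 16 means the sixteenth note gets one count
The top number 4 means 4 sixteenth-note beats per measure
Total = 4 × 5 measures
= 20 sixteenth-note beats


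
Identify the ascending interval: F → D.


Let's work it out.
Letter names: F → D spans 6 letter names → a 6th
Semitones: F → D = 9 half-steps
A 6th of 9 semitones is a major 6th
= major 6th


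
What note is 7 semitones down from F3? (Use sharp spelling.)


Working:
F3: chromatic position 5 in octave 3 → absolute = 3×12 + 5 = 41
Transpose down 7: 41 - 7 = 34
34 = 2×12 + 10 → A# in octave 2
Result = A#2


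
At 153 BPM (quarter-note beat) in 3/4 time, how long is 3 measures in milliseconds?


Quarter-note beat duration = 60000 / 153 ms
Beats per measure (3/4) = 3
One measure = 3 × 60000 / 153 = 180000 / 153 ms
3 measures = 3 × 180000 / 153 = 540000 / 153
= 3529.4 ms


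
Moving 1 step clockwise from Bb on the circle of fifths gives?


Working:
Each clockwise step on the circle of fifths moves up a perfect 5th
From Bb: Bb → F
= F


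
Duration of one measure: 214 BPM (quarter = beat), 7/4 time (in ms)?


Working:
Quarter-note beat duration = 60000 / 214 ms
Beats per measure (7/4) = 7
One measure = 7 × 60000 / 214 = 420000 / 214 ms
= 1962.6 ms


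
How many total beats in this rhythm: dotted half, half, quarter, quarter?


Solution.
Beat values:
  dotted half = 3 beats
  half = 2 beats
  quarter = 1 beat
  quarter = 1 beat
Sum = 3 + 2 + 1 + 1
= 7 beats


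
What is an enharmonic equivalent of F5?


Enharmonic notes sound the same pitch but are spelled with different letter names
F and E# name the same pitch class
= E#5


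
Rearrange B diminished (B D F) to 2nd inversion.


Root position: B D F
2nd inversion: move root and 3rd up an octave
Bass note: F
Notes (bottom to top) = F B D


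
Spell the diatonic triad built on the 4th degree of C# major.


Solution.
C# major scale: C# D# E# F# G# A# B#
Diatonic triad on degree 4 stacks scale notes 4, 6, 1: F# A# C#
F#→A# = 4 semitones; F#→C# = 7 semitones → major triad
= F# A# C# (major)


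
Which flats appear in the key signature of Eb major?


Flat major keys: C(0), F(1), Bb(2), Eb(3), Ab(4), Db(5), Gb(6), Cb(7)
Eb major has 3 flats
Order of flats: Bb Eb Ab Db Gb Cb Fb → first 3: Bb, Eb, Ab
= Bb, Eb, Ab


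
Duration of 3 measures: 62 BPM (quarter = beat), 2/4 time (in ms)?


Quarter-note beat duration = 60000 / 62 ms
Beats per measure (2/4) = 2
One measure = 2 × 60000 / 62 = 120000 / 62 ms
3 measures = 3 × 120000 / 62 = 360000 / 62
= 5806.5 ms


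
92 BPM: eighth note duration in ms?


Solution.
One quarter-note beat = 60000 / BPM = 60000 / 92 ms
Eighth note = 1/2 × quarter note
Duration = 1/2 × 60000 / 92 = 30000 / 92
= 326.1 ms


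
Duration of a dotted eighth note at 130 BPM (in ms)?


Reasoning:
One quarter-note beat = 60000 / BPM = 60000 / 130 ms
Dotted eighth note = 3/4 × quarter note
Duration = 3/4 × 60000 / 130 = 45000 / 130
= 346.2 ms


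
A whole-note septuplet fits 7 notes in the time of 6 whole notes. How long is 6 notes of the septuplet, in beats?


Solution.
Septuplet: 7 notes occupy the space of 6 whole notes
Space = 6 × 4 = 24 beats
Each septuplet note = 24 / 7 = 24/7 beats
6 notes = 6 × 24/7 = 144/7
= 144/7 beats


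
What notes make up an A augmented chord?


Augmented triad = root + major 3rd (4 semitones) + augmented 5th (8 semitones)
A triad on A stacks thirds, so the chord tones use letter names A-C-E
Root: A
Major 3rd above A: C#
Augmented 5th above A: E#
Chord = A C# E#


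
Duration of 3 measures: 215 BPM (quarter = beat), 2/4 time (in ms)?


Quarter-note beat duration = 60000 / 215 ms
Beats per measure (2/4) = 2
One measure = 2 × 60000 / 215 = 120000 / 215 ms
3 measures = 3 × 120000 / 215 = 360000 / 215
= 1674.4 ms


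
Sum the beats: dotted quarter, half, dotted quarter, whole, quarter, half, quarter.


Solution.
Beat values:
  dotted quarter = 1.5 beats
  half = 2 beats
  dotted quarter = 1.5 beats
  whole = 4 beats
  quarter = 1 beat
  half = 2 beats
  quarter = 1 beat
Sum = 1.5 + 2 + 1.5 + 4 + 1 + 2 + 1
= 13 beats


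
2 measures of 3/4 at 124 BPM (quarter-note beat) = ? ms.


Reasoning:
Quarter-note beat duration = 60000 / 124 ms
Beats per measure (3/4) = 3
One measure = 3 × 60000 / 124 = 180000 / 124 ms
2 measures = 2 × 180000 / 124 = 360000 / 124
= 2903.2 ms


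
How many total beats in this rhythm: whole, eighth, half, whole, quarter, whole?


Solution.
Beat values:
  whole = 4 beats
  eighth = 0.5 beats
  half = 2 beats
  whole = 4 beats
  quarter = 1 beat
  whole = 4 beats
Sum = 4 + 0.5 + 2 + 4 + 1 + 4
= 15.5 beats


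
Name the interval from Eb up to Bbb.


Working:
Letter names: E → B spans 5 letter names → a 5th
Semitones: Eb → Bbb = 6 half-steps
A 5th of 6 semitones is a diminished 5th
= diminished 5th


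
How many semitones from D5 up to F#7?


Let's work it out.
Absolute semitone position = octave×12 + chromatic position
D5: 5×12 + 2 = 62
F#7: 7×12 + 6 = 90
Difference = 90 - 62 = 28
= 28 semitones


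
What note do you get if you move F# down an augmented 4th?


augmented 4th: 4 letter names, 6 semitones
Letter: F - 3 → C
Pitch: F# - 6 semitones, spelled as a C → C
= C


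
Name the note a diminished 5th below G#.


Let's work it out.
A 5th spans 5 letter names, so from G we land on C
A diminished 5th = 6 semitones below G#
Spell C at that pitch: C##
= C##


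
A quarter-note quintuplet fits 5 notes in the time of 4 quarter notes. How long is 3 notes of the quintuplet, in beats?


Quintuplet: 5 notes occupy the space of 4 quarter notes
Space = 4 × 1 = 4 beats
Each quintuplet note = 4 / 5 = 4/5 beats
3 notes = 3 × 4/5 = 12/5
= 12/5 beats


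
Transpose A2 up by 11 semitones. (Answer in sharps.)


Working:
A2: chromatic position 9 in octave 2 → absolute = 2×12 + 9 = 33
Transpose up 11: 33 + 11 = 44
44 = 3×12 + 8 → G# in octave 3
Result = G#3


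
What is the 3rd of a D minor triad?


Solution.
Minor triad = root + minor 3rd (3 semitones) + perfect 5th (7 semitones)
A triad on D stacks thirds, so the chord tones use letter names D-F-A
Root: D
Minor 3rd above D: F
Perfect 5th above D: A
The 3rd = F


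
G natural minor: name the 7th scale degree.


Let's work it out.
Natural minor scale pattern: W-H-W-W-H-W-W (2-1-2-2-1-2-2 semitones)
Starting from G:
  G + 2 semitones → A
  A + 1 semitone → Bb
  Bb + 2 semitones → C
  C + 2 semitones → D
  D + 1 semitone → Eb
  Eb + 2 semitones → F
  F + 2 semitones → G
Scale: G A Bb C D Eb F
Degree 7 = F


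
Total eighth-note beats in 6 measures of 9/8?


Reasoning:
Time signature 9/8: the bottom number 8 means the eighth note gets one count
The top number 9 means 9 eighth-note beats per measure
Total = 9 × 6 measures
= 54 eighth-note beats


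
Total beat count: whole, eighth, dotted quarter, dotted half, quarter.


Beat values:
  whole = 4 beats
  eighth = 0.5 beats
  dotted quarter = 1.5 beats
  dotted half = 3 beats
  quarter = 1 beat
Sum = 4 + 0.5 + 1.5 + 3 + 1
= 10 beats


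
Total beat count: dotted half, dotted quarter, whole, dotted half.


Solution.
Beat values:
  dotted half = 3 beats
  dotted quarter = 1.5 beats
  whole = 4 beats
  dotted half = 3 beats
Sum = 3 + 1.5 + 4 + 3
= 11.5 beats


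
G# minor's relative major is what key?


The relative major shares the key signature and is a minor 3rd above the minor tonic
A minor 3rd above G# is B
→ relative major of G# minor is B major
= B major


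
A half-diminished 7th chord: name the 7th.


Working:
Half-diminished 7th chord = root + minor 3rd + diminished 5th + minor 7th
Seventh chords stack in thirds, so the letter names are A-C-E-G
Root: A
Minor 3rd above A: C
Diminished 5th above A: Eb
Minor 7th above A: G
The 7th = G


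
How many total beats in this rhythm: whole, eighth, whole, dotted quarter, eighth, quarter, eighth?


Let's work it out.
Beat values:
  whole = 4 beats
  eighth = 0.5 beats
  whole = 4 beats
  dotted quarter = 1.5 beats
  eighth = 0.5 beats
  quarter = 1 beat
  eighth = 0.5 beats
Sum = 4 + 0.5 + 4 + 1.5 + 0.5 + 1 + 0.5
= 12 beats


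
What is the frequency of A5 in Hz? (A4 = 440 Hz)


Step by step:
f = 440 × 2^(n/12) where n = semitones from A4
A5: 12 semitones from A4
f = 440 × 2^(12/12)
f = 880.00 Hz


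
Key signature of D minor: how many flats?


Solution.
Flat minor keys: A(0), D(1), G(2), C(3), F(4), Bb(5), Eb(6), Ab(7)
D minor has 1 flat
Order of flats: Bb Eb Ab Db Gb Cb Fb → first 1: Bb
= 1 flat


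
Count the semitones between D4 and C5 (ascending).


Absolute semitone position = octave×12 + chromatic position
D4: 4×12 + 2 = 50
C5: 5×12 + 0 = 60
Difference = 60 - 50 = 10
= 10 semitones


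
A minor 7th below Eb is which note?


A 7th spans 7 letter names, so from E we land on F
A minor 7th = 10 semitones below Eb
Spell F at that pitch: F
= F


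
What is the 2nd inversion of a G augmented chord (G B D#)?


Let's work it out.
Root position: G B D#
2nd inversion: move root and 3rd up an octave
Bass note: D#
Notes (bottom to top) = D# G B


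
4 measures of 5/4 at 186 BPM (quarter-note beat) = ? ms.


Quarter-note beat duration = 60000 / 186 ms
Beats per measure (5/4) = 5
One measure = 5 × 60000 / 186 = 300000 / 186 ms
4 measures = 4 × 300000 / 186 = 1200000 / 186
= 6451.6 ms


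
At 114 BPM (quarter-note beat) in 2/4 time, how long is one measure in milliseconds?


Let's work it out.
Quarter-note beat duration = 60000 / 114 ms
Beats per measure (2/4) = 2
One measure = 2 × 60000 / 114 = 120000 / 114 ms
= 1052.6 ms


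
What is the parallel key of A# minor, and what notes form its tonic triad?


Parallel keys share the same tonic but differ in mode
A# minor → parallel is A# major
Tonic triad of A# major = A# C## E#
= A# major; triad = A# C## E#


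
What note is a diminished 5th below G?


Step by step:
A 5th spans 5 letter names, so from G we land on C
A diminished 5th = 6 semitones below G
Spell C at that pitch: C#
= C#


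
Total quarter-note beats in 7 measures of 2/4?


Solution.
Time signature 2/4: the bottom number 4 means the quarter note gets one count
The top number 2 means 2 quarter-note beats per measure
Total = 2 × 7 measures
= 14 quarter-note beats


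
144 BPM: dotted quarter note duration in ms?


Let's work it out.
One quarter-note beat = 60000 / BPM = 60000 / 144 ms
Dotted quarter note = 3/2 × quarter note
Duration = 3/2 × 60000 / 144 = 90000 / 144
= 625.0 ms


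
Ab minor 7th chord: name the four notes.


Minor 7th chord = root + minor 3rd + perfect 5th + minor 7th
Seventh chords stack in thirds, so the letter names are A-C-E-G
Root: Ab
Minor 3rd above Ab: Cb
Perfect 5th above Ab: Eb
Minor 7th above Ab: Gb
Chord = Ab Cb Eb Gb


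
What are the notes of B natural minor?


Let's work it out.
Natural minor scale pattern: W-H-W-W-H-W-W (2-1-2-2-1-2-2 semitones)
Starting from B:
  B + 2 semitones → C#
  C# + 1 semitone → D
  D + 2 semitones → E
  E + 2 semitones → F#
  F# + 1 semitone → G
  G + 2 semitones → A
  A + 2 semitones → B
Scale = B C# D E F# G A


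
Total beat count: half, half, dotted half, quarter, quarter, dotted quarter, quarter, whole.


Beat values:
  half = 2 beats
  half = 2 beats
  dotted half = 3 beats
  quarter = 1 beat
  quarter = 1 beat
  dotted quarter = 1.5 beats
  quarter = 1 beat
  whole = 4 beats
Sum = 2 + 2 + 3 + 1 + 1 + 1.5 + 1 + 4
= 15.5 beats


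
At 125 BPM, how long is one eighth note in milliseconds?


Working:
One quarter-note beat = 60000 / BPM = 60000 / 125 ms
Eighth note = 1/2 × quarter note
Duration = 1/2 × 60000 / 125 = 30000 / 125
= 240.0 ms


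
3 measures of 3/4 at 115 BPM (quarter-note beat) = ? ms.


Quarter-note beat duration = 60000 / 115 ms
Beats per measure (3/4) = 3
One measure = 3 × 60000 / 115 = 180000 / 115 ms
3 measures = 3 × 180000 / 115 = 540000 / 115
= 4695.7 ms


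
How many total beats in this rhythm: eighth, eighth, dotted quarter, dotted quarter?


Beat values:
  eighth = 0.5 beats
  eighth = 0.5 beats
  dotted quarter = 1.5 beats
  dotted quarter = 1.5 beats
Sum = 0.5 + 0.5 + 1.5 + 1.5
= 4 beats


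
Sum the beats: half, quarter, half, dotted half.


Beat values:
  half = 2 beats
  quarter = 1 beat
  half = 2 beats
  dotted half = 3 beats
Sum = 2 + 1 + 2 + 3
= 8 beats


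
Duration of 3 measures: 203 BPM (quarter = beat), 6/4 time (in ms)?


Quarter-note beat duration = 60000 / 203 ms
Beats per measure (6/4) = 6
One measure = 6 × 60000 / 203 = 360000 / 203 ms
3 measures = 3 × 360000 / 203 = 1080000 / 203
= 5320.2 ms


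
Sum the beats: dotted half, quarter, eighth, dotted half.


Let's work it out.
Beat values:
  dotted half = 3 beats
  quarter = 1 beat
  eighth = 0.5 beats
  dotted half = 3 beats
Sum = 3 + 1 + 0.5 + 3
= 7.5 beats


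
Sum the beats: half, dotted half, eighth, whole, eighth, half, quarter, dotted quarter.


Beat values:
  half = 2 beats
  dotted half = 3 beats
  eighth = 0.5 beats
  whole = 4 beats
  eighth = 0.5 beats
  half = 2 beats
  quarter = 1 beat
  dotted quarter = 1.5 beats
Sum = 2 + 3 + 0.5 + 4 + 0.5 + 2 + 1 + 1.5
= 14.5 beats


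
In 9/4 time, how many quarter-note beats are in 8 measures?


Reasoning:
Time signature 9/4: the bottom number 4 means the quarter note gets one count
The top number 9 means 9 quarter-note beats per measure
Total = 9 × 8 measures
= 72 quarter-note beats


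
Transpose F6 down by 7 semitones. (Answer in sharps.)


Working:
F6: chromatic position 5 in octave 6 → absolute = 6×12 + 5 = 77
Transpose down 7: 77 - 7 = 70
70 = 5×12 + 10 → A# in octave 5
Result = A#5


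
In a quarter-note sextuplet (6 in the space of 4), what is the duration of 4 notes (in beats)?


Reasoning:
Sextuplet: 6 notes occupy the space of 4 quarter notes
Space = 4 × 1 = 4 beats
Each sextuplet note = 4 / 6 = 2/3 beats
4 notes = 4 × 2/3 = 8/3
= 8/3 beats


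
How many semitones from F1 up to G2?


Let's work it out.
Absolute semitone position = octave×12 + chromatic position
F1: 1×12 + 5 = 17
G2: 2×12 + 7 = 31
Difference = 31 - 17 = 14
= 14 semitones


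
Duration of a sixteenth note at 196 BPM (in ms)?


Let's work it out.
One quarter-note beat = 60000 / BPM = 60000 / 196 ms
Sixteenth note = 1/4 × quarter note
Duration = 1/4 × 60000 / 196 = 15000 / 196
= 76.5 ms


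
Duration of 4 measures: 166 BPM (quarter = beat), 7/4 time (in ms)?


Working:
Quarter-note beat duration = 60000 / 166 ms
Beats per measure (7/4) = 7
One measure = 7 × 60000 / 166 = 420000 / 166 ms
4 measures = 4 × 420000 / 166 = 1680000 / 166
= 10120.5 ms


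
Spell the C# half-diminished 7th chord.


Let's work it out.
Half-diminished 7th chord = root + minor 3rd + diminished 5th + minor 7th
Seventh chords stack in thirds, so the letter names are C-E-G-B
Root: C#
Minor 3rd above C#: E
Diminished 5th above C#: G
Minor 7th above C#: B
Chord = C# E G B


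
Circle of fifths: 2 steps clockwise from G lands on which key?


Step by step:
Each clockwise step on the circle of fifths moves up a perfect 5th
From G: G → D → A
= A


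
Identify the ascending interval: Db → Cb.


Let's work it out.
Letter names: D → C spans 7 letter names → a 7th
Semitones: Db → Cb = 10 half-steps
A 7th of 10 semitones is a minor 7th
= minor 7th


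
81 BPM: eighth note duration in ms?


Reasoning:
One quarter-note beat = 60000 / BPM = 60000 / 81 ms
Eighth note = 1/2 × quarter note
Duration = 1/2 × 60000 / 81 = 30000 / 81
= 370.4 ms


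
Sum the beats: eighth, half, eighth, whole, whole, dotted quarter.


Step by step:
Beat values:
  eighth = 0.5 beats
  half = 2 beats
  eighth = 0.5 beats
  whole = 4 beats
  whole = 4 beats
  dotted quarter = 1.5 beats
Sum = 0.5 + 2 + 0.5 + 4 + 4 + 1.5
= 12.5 beats


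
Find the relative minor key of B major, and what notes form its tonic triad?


Working:
The relative minor shares the major's key signature and starts on its 6th degree
6th degree = a major 6th above the tonic; a major 6th above B is G#
→ relative minor of B major is G# minor
Tonic triad of G# minor = root + minor 3rd + perfect 5th = G# B D#
= G# minor; triad = G# B D#


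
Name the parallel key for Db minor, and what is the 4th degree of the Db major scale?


Parallel keys share the same tonic but differ in mode
Db minor → parallel is Db major
Db major scale: Db Eb F Gb Ab Bb C
= Db major; 4th degree = Gb


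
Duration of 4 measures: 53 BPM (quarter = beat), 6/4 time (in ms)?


Quarter-note beat duration = 60000 / 53 ms
Beats per measure (6/4) = 6
One measure = 6 × 60000 / 53 = 360000 / 53 ms
4 measures = 4 × 360000 / 53 = 1440000 / 53
= 27169.8 ms


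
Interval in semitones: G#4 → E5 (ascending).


Working:
Absolute semitone position = octave×12 + chromatic position
G#4: 4×12 + 8 = 56
E5: 5×12 + 4 = 64
Difference = 64 - 56 = 8
= 8 semitones


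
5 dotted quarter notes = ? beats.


Base quarter note = 1 beat
Dot 1 adds half the previous value: +1/2
One dotted quarter = 1 + 1/2 = 3/2
5 of them = 5 × 3/2 = 15/2
= 15/2 beats


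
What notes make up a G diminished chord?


Working:
Diminished triad = root + minor 3rd (3 semitones) + diminished 5th (6 semitones)
A triad on G stacks thirds, so the chord tones use letter names G-B-D
Root: G
Minor 3rd above G: Bb
Diminished 5th above G: Db
Chord = G Bb Db


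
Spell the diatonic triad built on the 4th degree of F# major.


Working:
F# major scale: F# G# A# B C# D# E#
Diatonic triad on degree 4 stacks scale notes 4, 6, 1: B D# F#
B→D# = 4 semitones; B→F# = 7 semitones → major triad
= B D# F# (major)


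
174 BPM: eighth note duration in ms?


Reasoning:
One quarter-note beat = 60000 / BPM = 60000 / 174 ms
Eighth note = 1/2 × quarter note
Duration = 1/2 × 60000 / 174 = 30000 / 174
= 172.4 ms


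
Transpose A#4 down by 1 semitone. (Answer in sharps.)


Solution.
A#4: chromatic position 10 in octave 4 → absolute = 4×12 + 10 = 58
Transpose down 1: 58 - 1 = 57
57 = 4×12 + 9 → A in octave 4
Result = A4


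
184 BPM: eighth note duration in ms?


Step by step:
One quarter-note beat = 60000 / BPM = 60000 / 184 ms
Eighth note = 1/2 × quarter note
Duration = 1/2 × 60000 / 184 = 30000 / 184
= 163.0 ms


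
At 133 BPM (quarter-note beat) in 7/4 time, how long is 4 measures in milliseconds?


Working:
Quarter-note beat duration = 60000 / 133 ms
Beats per measure (7/4) = 7
One measure = 7 × 60000 / 133 = 420000 / 133 ms
4 measures = 4 × 420000 / 133 = 1680000 / 133
= 12631.6 ms


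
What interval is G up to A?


Letter names: G → A spans 2 letter names → a 2nd
Semitones: G → A = 2 half-steps
A 2nd of 2 semitones is a major 2nd
= major 2nd


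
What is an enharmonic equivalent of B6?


Reasoning:
Enharmonic notes sound the same pitch but are spelled with different letter names
B and Cb name the same pitch class
Octave numbers change at C, so B6 = Cb7
= Cb7


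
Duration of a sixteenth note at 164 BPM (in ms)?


Let's work it out.
One quarter-note beat = 60000 / BPM = 60000 / 164 ms
Sixteenth note = 1/4 × quarter note
Duration = 1/4 × 60000 / 164 = 15000 / 164
= 91.5 ms


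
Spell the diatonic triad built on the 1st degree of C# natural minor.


C# natural minor scale: C# D# E F# G# A B
Diatonic triad on degree 1 stacks scale notes 1, 3, 5: C# E G#
C#→E = 3 semitones; C#→G# = 7 semitones → minor triad
= C# E G# (minor)


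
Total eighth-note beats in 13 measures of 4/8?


Time signature 4/8: the bottom number 8 means the eighth note gets one count
The top number 4 means 4 eighth-note beats per measure
Total = 4 × 13 measures
= 52 eighth-note beats


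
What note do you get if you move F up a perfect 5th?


Working:
perfect 5th: 5 letter names, 7 semitones
Letter: F + 4 → C
Pitch: F + 7 semitones, spelled as a C → C
= C


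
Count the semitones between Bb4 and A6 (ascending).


Absolute semitone position = octave×12 + chromatic position
Bb4: 4×12 + 10 = 58
A6: 6×12 + 9 = 81
Difference = 81 - 58 = 23
= 23 semitones


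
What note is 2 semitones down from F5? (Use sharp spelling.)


Working:
F5: chromatic position 5 in octave 5 → absolute = 5×12 + 5 = 65
Transpose down 2: 65 - 2 = 63
63 = 5×12 + 3 → D# in octave 5
Result = D#5


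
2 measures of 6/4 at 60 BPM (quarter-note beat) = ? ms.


Let's work it out.
Quarter-note beat duration = 60000 / 60 ms
Beats per measure (6/4) = 6
One measure = 6 × 60000 / 60 = 360000 / 60 ms
2 measures = 2 × 360000 / 60 = 720000 / 60
= 12000.0 ms


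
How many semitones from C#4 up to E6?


Let's work it out.
Absolute semitone position = octave×12 + chromatic position
C#4: 4×12 + 1 = 49
E6: 6×12 + 4 = 76
Difference = 76 - 49 = 27
= 27 semitones


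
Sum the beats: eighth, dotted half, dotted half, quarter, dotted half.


Let's work it out.
Beat values:
  eighth = 0.5 beats
  dotted half = 3 beats
  dotted half = 3 beats
  quarter = 1 beat
  dotted half = 3 beats
Sum = 0.5 + 3 + 3 + 1 + 3
= 10.5 beats


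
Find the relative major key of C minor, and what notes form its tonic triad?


Step by step:
The relative major shares the key signature and is a minor 3rd above the minor tonic
A minor 3rd above C is Eb
→ relative major of C minor is Eb major
Tonic triad of Eb major = root + major 3rd + perfect 5th = Eb G Bb
= Eb major; triad = Eb G Bb


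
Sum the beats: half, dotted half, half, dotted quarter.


Solution.
Beat values:
  half = 2 beats
  dotted half = 3 beats
  half = 2 beats
  dotted quarter = 1.5 beats
Sum = 2 + 3 + 2 + 1.5
= 8.5 beats


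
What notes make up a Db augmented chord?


Step by step:
Augmented triad = root + major 3rd (4 semitones) + augmented 5th (8 semitones)
A triad on Db stacks thirds, so the chord tones use letter names D-F-A
Root: Db
Major 3rd above Db: F
Augmented 5th above Db: A
Chord = Db F A


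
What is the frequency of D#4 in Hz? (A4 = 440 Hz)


Working:
f = 440 × 2^(n/12) where n = semitones from A4
D#4: -6 semitones from A4
f = 440 × 2^(-6/12)
f = 311.13 Hz


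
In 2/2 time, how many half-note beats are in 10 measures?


Let's work it out.
Time signature 2/2: the bottom number 2 means the half note gets one count
The top number 2 means 2 half-note beats per measure
Total = 2 × 10 measures
= 20 half-note beats


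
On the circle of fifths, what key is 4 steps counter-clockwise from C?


Let's work it out.
Each counter-clockwise step moves down a perfect 5th (= up a perfect 4th)
From C: C → F → Bb → Eb → Ab
= Ab


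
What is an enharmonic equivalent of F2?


Working:
Enharmonic notes sound the same pitch but are spelled with different letter names
F and Gbb name the same pitch class
= Gbb2


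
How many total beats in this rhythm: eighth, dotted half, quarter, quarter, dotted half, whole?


Let's work it out.
Beat values:
  eighth = 0.5 beats
  dotted half = 3 beats
  quarter = 1 beat
  quarter = 1 beat
  dotted half = 3 beats
  whole = 4 beats
Sum = 0.5 + 3 + 1 + 1 + 3 + 4
= 12.5 beats


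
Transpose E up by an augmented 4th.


Solution.
augmented 4th: 4 letter names, 6 semitones
Letter: E + 3 → A
Pitch: E + 6 semitones, spelled as an A → A#
= A#


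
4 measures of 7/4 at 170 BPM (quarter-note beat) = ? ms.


Let's work it out.
Quarter-note beat duration = 60000 / 170 ms
Beats per measure (7/4) = 7
One measure = 7 × 60000 / 170 = 420000 / 170 ms
4 measures = 4 × 420000 / 170 = 1680000 / 170
= 9882.4 ms


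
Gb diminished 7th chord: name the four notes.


Solution.
Diminished 7th chord = root + minor 3rd + diminished 5th + diminished 7th
Seventh chords stack in thirds, so the letter names are G-B-D-F
Root: Gb
Minor 3rd above Gb: Bbb
Diminished 5th above Gb: Dbb
Diminished 7th above Gb: Fbb
Chord = Gb Bbb Dbb Fbb


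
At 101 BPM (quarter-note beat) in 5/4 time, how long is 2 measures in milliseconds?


Working:
Quarter-note beat duration = 60000 / 101 ms
Beats per measure (5/4) = 5
One measure = 5 × 60000 / 101 = 300000 / 101 ms
2 measures = 2 × 300000 / 101 = 600000 / 101
= 5940.6 ms


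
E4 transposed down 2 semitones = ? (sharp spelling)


Working:
E4: chromatic position 4 in octave 4 → absolute = 4×12 + 4 = 52
Transpose down 2: 52 - 2 = 50
50 = 4×12 + 2 → D in octave 4
Result = D4


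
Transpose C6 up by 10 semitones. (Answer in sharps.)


Solution.
C6: chromatic position 0 in octave 6 → absolute = 6×12 + 0 = 72
Transpose up 10: 72 + 10 = 82
82 = 6×12 + 10 → A# in octave 6
Result = A#6


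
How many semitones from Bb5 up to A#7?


Reasoning:
Absolute semitone position = octave×12 + chromatic position
Bb5: 5×12 + 10 = 70
A#7: 7×12 + 10 = 94
Difference = 94 - 70 = 24
= 24 semitones


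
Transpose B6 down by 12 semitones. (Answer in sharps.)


Working:
B6: chromatic position 11 in octave 6 → absolute = 6×12 + 11 = 83
Transpose down 12: 83 - 12 = 71
71 = 5×12 + 11 → B in octave 5
Result = B5


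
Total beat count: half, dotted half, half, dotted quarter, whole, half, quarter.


Working:
Beat values:
  half = 2 beats
  dotted half = 3 beats
  half = 2 beats
  dotted quarter = 1.5 beats
  whole = 4 beats
  half = 2 beats
  quarter = 1 beat
Sum = 2 + 3 + 2 + 1.5 + 4 + 2 + 1
= 15.5 beats


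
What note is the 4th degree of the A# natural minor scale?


Working:
Natural minor scale pattern: W-H-W-W-H-W-W (2-1-2-2-1-2-2 semitones)
Starting from A#:
  A# + 2 semitones → B#
  B# + 1 semitone → C#
  C# + 2 semitones → D#
  D# + 2 semitones → E#
  E# + 1 semitone → F#
  F# + 2 semitones → G#
  G# + 2 semitones → A#
Scale: A# B# C# D# E# F# G#
Degree 4 = D#


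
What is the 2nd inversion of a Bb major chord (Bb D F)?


Working:
Root position: Bb D F
2nd inversion: move root and 3rd up an octave
Bass note: F
Notes (bottom to top) = F Bb D


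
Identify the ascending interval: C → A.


Solution.
Letter names: C → A spans 6 letter names → a 6th
Semitones: C → A = 9 half-steps
A 6th of 9 semitones is a major 6th
= major 6th


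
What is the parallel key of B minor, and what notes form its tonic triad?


Let's work it out.
Parallel keys share the same tonic but differ in mode
B minor → parallel is B major
Tonic triad of B major = B D# F#
= B major; triad = B D# F#


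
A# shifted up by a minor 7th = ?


Step by step:
minor 7th: 7 letter names, 10 semitones
Letter: A + 6 → G
Pitch: A# + 10 semitones, spelled as a G → G#
= G#


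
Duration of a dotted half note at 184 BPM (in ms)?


Working:
One quarter-note beat = 60000 / BPM = 60000 / 184 ms
Dotted half note = 3 × quarter note
Duration = 3 × 60000 / 184 = 180000 / 184
= 978.3 ms


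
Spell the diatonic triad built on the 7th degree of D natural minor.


D natural minor scale: D E F G A Bb C
Diatonic triad on degree 7 stacks scale notes 7, 2, 4: C E G
C→E = 4 semitones; C→G = 7 semitones → major triad
= C E G (major)


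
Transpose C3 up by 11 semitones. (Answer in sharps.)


C3: chromatic position 0 in octave 3 → absolute = 3×12 + 0 = 36
Transpose up 11: 36 + 11 = 47
47 = 3×12 + 11 → B in octave 3
Result = B3


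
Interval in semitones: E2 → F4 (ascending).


Step by step:
Absolute semitone position = octave×12 + chromatic position
E2: 2×12 + 4 = 28
F4: 4×12 + 5 = 53
Difference = 53 - 28 = 25
= 25 semitones


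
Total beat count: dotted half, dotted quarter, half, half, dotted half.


Solution.
Beat values:
  dotted half = 3 beats
  dotted quarter = 1.5 beats
  half = 2 beats
  half = 2 beats
  dotted half = 3 beats
Sum = 3 + 1.5 + 2 + 2 + 3
= 11.5 beats


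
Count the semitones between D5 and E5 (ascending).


Absolute semitone position = octave×12 + chromatic position
D5: 5×12 + 2 = 62
E5: 5×12 + 4 = 64
Difference = 64 - 62 = 2
= 2 semitones


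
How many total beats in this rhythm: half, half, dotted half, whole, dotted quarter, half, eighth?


Step by step:
Beat values:
  half = 2 beats
  half = 2 beats
  dotted half = 3 beats
  whole = 4 beats
  dotted quarter = 1.5 beats
  half = 2 beats
  eighth = 0.5 beats
Sum = 2 + 2 + 3 + 4 + 1.5 + 2 + 0.5
= 15 beats


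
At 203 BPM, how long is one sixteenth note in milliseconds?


Solution.
One quarter-note beat = 60000 / BPM = 60000 / 203 ms
Sixteenth note = 1/4 × quarter note
Duration = 1/4 × 60000 / 203 = 15000 / 203
= 73.9 ms


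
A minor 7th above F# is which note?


A 7th spans 7 letter names, so from F we land on E
A minor 7th = 10 semitones above F#
Spell E at that pitch: E
= E


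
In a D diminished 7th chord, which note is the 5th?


Diminished 7th chord = root + minor 3rd + diminished 5th + diminished 7th
Seventh chords stack in thirds, so the letter names are D-F-A-C
Root: D
Minor 3rd above D: F
Diminished 5th above D: Ab
Diminished 7th above D: Cb
The 5th = Ab


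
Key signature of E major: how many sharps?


Solution.
Sharp major keys follow the circle of fifths: C(0), G(1), D(2), A(3), E(4), B(5), F#(6), C#(7)
E major has 4 sharps
Order of sharps: F# C# G# D# A# E# B# → first 4: F#, C#, G#, D#
= 4 sharps


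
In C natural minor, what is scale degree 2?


Solution.
Natural minor scale pattern: W-H-W-W-H-W-W (2-1-2-2-1-2-2 semitones)
Starting from C:
  C + 2 semitones → D
  D + 1 semitone → Eb
  Eb + 2 semitones → F
  F + 2 semitones → G
  G + 1 semitone → Ab
  Ab + 2 semitones → Bb
  Bb + 2 semitones → C
Scale: C D Eb F G Ab Bb
Degree 2 = D


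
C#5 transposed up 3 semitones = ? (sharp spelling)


Solution.
C#5: chromatic position 1 in octave 5 → absolute = 5×12 + 1 = 61
Transpose up 3: 61 + 3 = 64
64 = 5×12 + 4 → E in octave 5
Result = E5


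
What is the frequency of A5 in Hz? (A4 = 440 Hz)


f = 440 × 2^(n/12) where n = semitones from A4
A5: 12 semitones from A4
f = 440 × 2^(12/12)
f = 880.00 Hz


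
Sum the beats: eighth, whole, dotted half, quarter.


Step by step:
Beat values:
  eighth = 0.5 beats
  whole = 4 beats
  dotted half = 3 beats
  quarter = 1 beat
Sum = 0.5 + 4 + 3 + 1
= 8.5 beats


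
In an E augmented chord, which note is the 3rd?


Augmented triad = root + major 3rd (4 semitones) + augmented 5th (8 semitones)
A triad on E stacks thirds, so the chord tones use letter names E-G-B
Root: E
Major 3rd above E: G#
Augmented 5th above E: B#
The 3rd = G#


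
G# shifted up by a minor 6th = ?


Step by step:
minor 6th: 6 letter names, 8 semitones
Letter: G + 5 → E
Pitch: G# + 8 semitones, spelled as an E → E
= E


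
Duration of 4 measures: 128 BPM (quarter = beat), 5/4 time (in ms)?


Quarter-note beat duration = 60000 / 128 ms
Beats per measure (5/4) = 5
One measure = 5 × 60000 / 128 = 300000 / 128 ms
4 measures = 4 × 300000 / 128 = 1200000 / 128
= 9375.0 ms


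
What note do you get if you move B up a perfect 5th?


perfect 5th: 5 letter names, 7 semitones
Letter: B + 4 → F
Pitch: B + 7 semitones, spelled as an F → F#
= F#


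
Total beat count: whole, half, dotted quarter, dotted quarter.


Working:
Beat values:
  whole = 4 beats
  half = 2 beats
  dotted quarter = 1.5 beats
  dotted quarter = 1.5 beats
Sum = 4 + 2 + 1.5 + 1.5
= 9 beats


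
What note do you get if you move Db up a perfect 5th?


perfect 5th: 5 letter names, 7 semitones
Letter: D + 4 → A
Pitch: Db + 7 semitones, spelled as an A → Ab
= Ab


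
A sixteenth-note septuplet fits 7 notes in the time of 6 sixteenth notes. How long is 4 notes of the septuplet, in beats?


Solution.
Septuplet: 7 notes occupy the space of 6 sixteenth notes
Space = 6 × 1/4 = 3/2 beats
Each septuplet note = 3/2 / 7 = 3/14 beats
4 notes = 4 × 3/14 = 6/7
= 6/7 beats


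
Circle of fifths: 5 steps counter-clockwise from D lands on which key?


Step by step:
Each counter-clockwise step moves down a perfect 5th (= up a perfect 4th)
From D: D → G → C → F → Bb → Eb
= Eb


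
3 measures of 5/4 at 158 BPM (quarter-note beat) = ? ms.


Solution.
Quarter-note beat duration = 60000 / 158 ms
Beats per measure (5/4) = 5
One measure = 5 × 60000 / 158 = 300000 / 158 ms
3 measures = 3 × 300000 / 158 = 900000 / 158
= 5696.2 ms


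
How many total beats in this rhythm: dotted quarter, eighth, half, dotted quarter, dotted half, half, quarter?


Beat values:
  dotted quarter = 1.5 beats
  eighth = 0.5 beats
  half = 2 beats
  dotted quarter = 1.5 beats
  dotted half = 3 beats
  half = 2 beats
  quarter = 1 beat
Sum = 1.5 + 0.5 + 2 + 1.5 + 3 + 2 + 1
= 11.5 beats


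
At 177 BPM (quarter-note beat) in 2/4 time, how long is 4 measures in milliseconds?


Working:
Quarter-note beat duration = 60000 / 177 ms
Beats per measure (2/4) = 2
One measure = 2 × 60000 / 177 = 120000 / 177 ms
4 measures = 4 × 120000 / 177 = 480000 / 177
= 2711.9 ms


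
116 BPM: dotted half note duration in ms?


Let's work it out.
One quarter-note beat = 60000 / BPM = 60000 / 116 ms
Dotted half note = 3 × quarter note
Duration = 3 × 60000 / 116 = 180000 / 116
= 1551.7 ms


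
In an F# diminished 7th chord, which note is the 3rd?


Diminished 7th chord = root + minor 3rd + diminished 5th + diminished 7th
Seventh chords stack in thirds, so the letter names are F-A-C-E
Root: F#
Minor 3rd above F#: A
Diminished 5th above F#: C
Diminished 7th above F#: Eb
The 3rd = A
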